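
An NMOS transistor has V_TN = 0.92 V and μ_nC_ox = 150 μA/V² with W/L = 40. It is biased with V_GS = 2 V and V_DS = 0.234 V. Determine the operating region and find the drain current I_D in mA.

k_n = μ_nC_ox · (W/L) = 6 mA/V².
V_ov = V_GS − V_TN = 2 − 0.92 = 1.08 V.
Since V_DS = 0.234 V < V_ov = 1.08 V, the device is in the triode region.
I_D = k_n [V_ov · V_DS − ½ V_DS²] = 6 × [1.08 × 0.234 − 0.5 × 0.234²] = 1.35 mA.

Triode; I_D = 1.35 mA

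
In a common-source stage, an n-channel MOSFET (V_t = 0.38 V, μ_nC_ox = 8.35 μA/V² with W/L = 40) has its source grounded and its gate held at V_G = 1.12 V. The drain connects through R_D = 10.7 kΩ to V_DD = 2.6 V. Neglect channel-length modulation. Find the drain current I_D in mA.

V_GS = V_G = 1.12 V, so V_ov = 1.12 − 0.38 = 0.74 V.
k_n = μ_nC_ox · (W/L) = 0.334 mA/V².
Assume saturation: I_D = ½ k_n V_ov² = 0.5 × 0.334 × 0.74² = 0.0914 mA, giving V_DS = V_DD − I_D R_D = 2.6 − 0.0914 × 10.7 = 1.62 V.
V_DS = 1.62 V ≥ V_ov = 0.74 V, confirming saturation.

I_D = 0.0914 mA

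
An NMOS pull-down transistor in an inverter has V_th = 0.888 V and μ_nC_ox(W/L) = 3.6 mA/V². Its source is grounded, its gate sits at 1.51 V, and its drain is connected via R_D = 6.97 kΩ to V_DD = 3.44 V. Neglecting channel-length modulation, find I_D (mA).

V_GS = V_G = 1.51 V, so V_ov = 1.51 − 0.888 = 0.622 V.
Assume saturation: I_D = ½ k_n V_ov² = 0.5 × 3.6 × 0.622² = 0.696 mA, giving V_DS = V_DD − I_D R_D = 3.44 − 0.696 × 6.97 = -1.41 V.
But -1.41 V < V_ov = 0.622 V, so the device is actually in triode.
In triode I_D = k_n[V_ov V_DS − ½ V_DS²] and I_D = (V_DD − V_DS)/R_D. Equating: 12.5 V_DS² − 16.61 V_DS + 3.44 = 0, giving V_DS = 0.257 V (the root below V_ov).
I_D = (3.44 − 0.257) / 6.97 = 0.457 mA.

I_D = 0.457 mA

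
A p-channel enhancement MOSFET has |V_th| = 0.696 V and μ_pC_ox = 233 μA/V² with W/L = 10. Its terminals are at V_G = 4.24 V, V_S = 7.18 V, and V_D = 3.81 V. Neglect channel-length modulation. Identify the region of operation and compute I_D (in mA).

Saturation; I_D = 5.87 mA

V_SG = V_S − V_G = 7.18 − 4.24 = 2.94 V; V_SD = V_S − V_D = 7.18 − 3.81 = 3.37 V.
k_p = μ_pC_ox · (W/L) = 2.33 mA/V².
V_ov = V_SG − |V_th| = 2.94 − 0.696 = 2.24 V.
Since V_SD = 3.37 V ≥ V_ov = 2.24 V, the device is in saturation.
I_D = ½ k_p V_ov² = 0.5 × 2.33 × 2.24² = 5.87 mA.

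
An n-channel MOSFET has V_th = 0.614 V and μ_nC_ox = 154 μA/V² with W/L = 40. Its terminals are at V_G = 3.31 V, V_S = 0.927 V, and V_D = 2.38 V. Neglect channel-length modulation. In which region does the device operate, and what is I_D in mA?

Triode; I_D = 9.33 mA

V_GS = V_G − V_S = 3.31 − 0.927 = 2.38 V; V_DS = V_D − V_S = 2.38 − 0.927 = 1.45 V.
k_n = μ_nC_ox · (W/L) = 6.16 mA/V².
V_ov = V_GS − V_th = 2.38 − 0.614 = 1.77 V.
Since V_DS = 1.45 V < V_ov = 1.77 V, the device is in the triode region.
I_D = k_n [V_ov · V_DS − ½ V_DS²] = 6.16 × [1.77 × 1.45 − 0.5 × 1.45²] = 9.33 mA.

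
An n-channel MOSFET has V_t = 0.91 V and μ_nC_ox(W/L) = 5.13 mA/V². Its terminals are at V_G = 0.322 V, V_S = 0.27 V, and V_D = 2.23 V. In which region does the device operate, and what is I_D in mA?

Cutoff; I_D = 0 mA

V_GS = V_G − V_S = 0.322 − 0.27 = 0.052 V; V_DS = V_D − V_S = 2.23 − 0.27 = 1.96 V.
V_GS = 0.052 V < V_t = 0.91 V, so the transistor is in cutoff.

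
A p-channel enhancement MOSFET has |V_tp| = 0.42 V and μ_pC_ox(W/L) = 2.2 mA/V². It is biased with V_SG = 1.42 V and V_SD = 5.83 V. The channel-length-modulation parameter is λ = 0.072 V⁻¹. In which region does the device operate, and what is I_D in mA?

V_ov = V_SG − |V_tp| = 1.42 − 0.42 = 1 V.
Since V_SD = 5.83 V ≥ V_ov = 1 V, the device is in saturation.
I_D = ½ k_p V_ov² (1 + λ V_SD) = 0.5 × 2.2 × 1² × (1 + 0.072 × 5.83) = 1.56 mA.

Saturation; I_D = 1.56 mA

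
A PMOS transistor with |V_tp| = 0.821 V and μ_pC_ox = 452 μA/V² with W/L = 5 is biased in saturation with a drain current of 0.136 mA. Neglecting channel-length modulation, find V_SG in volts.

k_p = μ_pC_ox · (W/L) = 2.26 mA/V².
In saturation I_D = ½ k_p (V_SG − |V_tp|)², so V_SG − |V_tp| = √(2 I_D / k_p) = √(2 × 0.136 / 2.26) = 0.347 V.
V_SG = 0.821 + 0.347 = 1.17 V.

V_SG = 1.17 V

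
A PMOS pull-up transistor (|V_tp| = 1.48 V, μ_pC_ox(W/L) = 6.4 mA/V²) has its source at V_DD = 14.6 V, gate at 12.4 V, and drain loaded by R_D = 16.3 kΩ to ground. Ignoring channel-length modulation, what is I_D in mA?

V_SG = V_DD − V_G = 14.6 − 12.4 = 2.2 V, so V_ov = 2.2 − 1.48 = 0.72 V.
Assume saturation: I_D = ½ k_p V_ov² = 0.5 × 6.4 × 0.72² = 1.66 mA, giving V_SD = V_DD − I_D R_D = 14.6 − 1.66 × 16.3 = -12.4 V.
But -12.4 V < V_ov = 0.72 V, so the device is actually in triode.
In triode I_D = k_p[V_ov V_SD − ½ V_SD²] and I_D = (V_DD − V_SD)/R_D. Equating: 52.2 V_SD² − 76.11 V_SD + 14.6 = 0, giving V_SD = 0.227 V (the root below V_ov).
I_D = (14.6 − 0.227) / 16.3 = 0.882 mA.

I_D = 0.882 mA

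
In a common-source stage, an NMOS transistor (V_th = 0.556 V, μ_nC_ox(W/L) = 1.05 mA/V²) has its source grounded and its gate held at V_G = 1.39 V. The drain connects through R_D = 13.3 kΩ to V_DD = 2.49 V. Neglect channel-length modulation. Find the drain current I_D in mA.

I_D = 0.170 mA

V_GS = V_G = 1.39 V, so V_ov = 1.39 − 0.556 = 0.834 V.
Assume saturation: I_D = ½ k_n V_ov² = 0.5 × 1.05 × 0.834² = 0.365 mA, giving V_DS = V_DD − I_D R_D = 2.49 − 0.365 × 13.3 = -2.37 V.
But -2.37 V < V_ov = 0.834 V, so the device is actually in triode.
In triode I_D = k_n[V_ov V_DS − ½ V_DS²] and I_D = (V_DD − V_DS)/R_D. Equating: 6.98 V_DS² − 12.65 V_DS + 2.49 = 0, giving V_DS = 0.225 V (the root below V_ov).
I_D = (2.49 − 0.225) / 13.3 = 0.17 mA.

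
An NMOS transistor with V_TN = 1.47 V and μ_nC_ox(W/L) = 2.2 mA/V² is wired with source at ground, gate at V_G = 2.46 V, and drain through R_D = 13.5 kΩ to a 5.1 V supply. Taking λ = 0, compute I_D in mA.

V_GS = V_G = 2.46 V, so V_ov = 2.46 − 1.47 = 0.99 V.
Assume saturation: I_D = ½ k_n V_ov² = 0.5 × 2.2 × 0.99² = 1.08 mA, giving V_DS = V_DD − I_D R_D = 5.1 − 1.08 × 13.5 = -9.45 V.
But -9.45 V < V_ov = 0.99 V, so the device is actually in triode.
In triode I_D = k_n[V_ov V_DS − ½ V_DS²] and I_D = (V_DD − V_DS)/R_D. Equating: 14.9 V_DS² − 30.4 V_DS + 5.1 = 0, giving V_DS = 0.184 V (the root below V_ov).
I_D = (5.1 − 0.184) / 13.5 = 0.364 mA.

I_D = 0.364 mA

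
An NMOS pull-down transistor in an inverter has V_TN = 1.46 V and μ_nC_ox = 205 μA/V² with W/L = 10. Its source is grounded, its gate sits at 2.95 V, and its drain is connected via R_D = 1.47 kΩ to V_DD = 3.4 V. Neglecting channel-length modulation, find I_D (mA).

I_D = 1.77 mA

V_GS = V_G = 2.95 V, so V_ov = 2.95 − 1.46 = 1.49 V.
k_n = μ_nC_ox · (W/L) = 2.05 mA/V².
Assume saturation: I_D = ½ k_n V_ov² = 0.5 × 2.05 × 1.49² = 2.28 mA, giving V_DS = V_DD − I_D R_D = 3.4 − 2.28 × 1.47 = 0.0549 V.
But 0.0549 V < V_ov = 1.49 V, so the device is actually in triode.
In triode I_D = k_n[V_ov V_DS − ½ V_DS²] and I_D = (V_DD − V_DS)/R_D. Equating: 1.51 V_DS² − 5.49 V_DS + 3.4 = 0, giving V_DS = 0.791 V (the root below V_ov).
I_D = (3.4 − 0.791) / 1.47 = 1.77 mA.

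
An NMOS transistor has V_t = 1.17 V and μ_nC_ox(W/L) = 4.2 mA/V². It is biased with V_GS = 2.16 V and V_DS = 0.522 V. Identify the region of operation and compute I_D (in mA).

Triode; I_D = 1.60 mA

V_ov = V_GS − V_t = 2.16 − 1.17 = 0.99 V.
Since V_DS = 0.522 V < V_ov = 0.99 V, the device is in the triode region.
I_D = k_n [V_ov · V_DS − ½ V_DS²] = 4.2 × [0.99 × 0.522 − 0.5 × 0.522²] = 1.6 mA.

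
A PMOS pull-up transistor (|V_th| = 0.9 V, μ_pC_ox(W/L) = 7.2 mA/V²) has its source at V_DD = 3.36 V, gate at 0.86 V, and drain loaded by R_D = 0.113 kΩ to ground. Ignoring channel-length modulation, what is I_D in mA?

V_SG = V_DD − V_G = 3.36 − 0.86 = 2.5 V, so V_ov = 2.5 − 0.9 = 1.6 V.
Assume saturation: I_D = ½ k_p V_ov² = 0.5 × 7.2 × 1.6² = 9.22 mA, giving V_SD = V_DD − I_D R_D = 3.36 − 9.22 × 0.113 = 2.32 V.
V_SD = 2.32 V ≥ V_ov = 1.6 V, confirming saturation.

I_D = 9.22 mA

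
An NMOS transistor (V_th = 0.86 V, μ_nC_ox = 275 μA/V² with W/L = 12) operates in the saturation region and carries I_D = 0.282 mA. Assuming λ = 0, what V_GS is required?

V_GS = 1.27 V

k_n = μ_nC_ox · (W/L) = 3.3 mA/V².
In saturation I_D = ½ k_n (V_GS − V_th)², so V_GS − V_th = √(2 I_D / k_n) = √(2 × 0.282 / 3.3) = 0.413 V.
V_GS = 0.86 + 0.413 = 1.27 V.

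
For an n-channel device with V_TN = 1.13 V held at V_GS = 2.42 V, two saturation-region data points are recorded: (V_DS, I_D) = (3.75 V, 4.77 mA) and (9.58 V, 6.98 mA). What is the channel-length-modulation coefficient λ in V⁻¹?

With V_GS fixed, I_D ∝ (1 + λ V_DS) in saturation, so I_D2/I_D1 = (1 + λ V_DS2)/(1 + λ V_DS1).
6.98/4.77 = 1.463 = (1 + 9.58 λ)/(1 + 3.75 λ).
Solving: λ (I_D1 V_DS2 − I_D2 V_DS1) = I_D2 − I_D1, so λ = (6.98 − 4.77) / (4.77 × 9.58 − 6.98 × 3.75) = 2.21 / 19.5 = 0.113 V⁻¹.

λ = 0.113 V⁻¹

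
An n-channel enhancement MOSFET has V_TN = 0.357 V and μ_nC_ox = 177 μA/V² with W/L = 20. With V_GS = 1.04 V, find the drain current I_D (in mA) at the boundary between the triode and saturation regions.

I_D = 0.826 mA

At the boundary V_DS = V_ov = V_GS − V_TN = 1.04 − 0.357 = 0.683 V.
k_n = μ_nC_ox · (W/L) = 3.54 mA/V².
I_D = ½ k_n V_ov² = 0.5 × 3.54 × 0.683² = 0.826 mA.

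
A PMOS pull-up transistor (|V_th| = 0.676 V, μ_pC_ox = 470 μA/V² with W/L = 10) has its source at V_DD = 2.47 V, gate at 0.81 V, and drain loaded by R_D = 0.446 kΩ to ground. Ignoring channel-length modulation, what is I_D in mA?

I_D = 2.28 mA

V_SG = V_DD − V_G = 2.47 − 0.81 = 1.66 V, so V_ov = 1.66 − 0.676 = 0.984 V.
k_p = μ_pC_ox · (W/L) = 4.7 mA/V².
Assume saturation: I_D = ½ k_p V_ov² = 0.5 × 4.7 × 0.984² = 2.28 mA, giving V_SD = V_DD − I_D R_D = 2.47 − 2.28 × 0.446 = 1.46 V.
V_SD = 1.46 V ≥ V_ov = 0.984 V, confirming saturation.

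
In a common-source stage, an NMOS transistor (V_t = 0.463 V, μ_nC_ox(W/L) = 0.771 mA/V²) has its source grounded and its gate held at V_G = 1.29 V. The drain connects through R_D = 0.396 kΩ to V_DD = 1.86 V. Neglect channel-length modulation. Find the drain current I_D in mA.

V_GS = V_G = 1.29 V, so V_ov = 1.29 − 0.463 = 0.827 V.
Assume saturation: I_D = ½ k_n V_ov² = 0.5 × 0.771 × 0.827² = 0.264 mA, giving V_DS = V_DD − I_D R_D = 1.86 − 0.264 × 0.396 = 1.76 V.
V_DS = 1.76 V ≥ V_ov = 0.827 V, confirming saturation.

I_D = 0.264 mA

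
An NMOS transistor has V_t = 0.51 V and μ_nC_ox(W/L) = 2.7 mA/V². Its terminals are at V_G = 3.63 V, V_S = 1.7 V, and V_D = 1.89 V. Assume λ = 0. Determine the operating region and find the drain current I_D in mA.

Triode; I_D = 0.680 mA

V_GS = V_G − V_S = 3.63 − 1.7 = 1.93 V; V_DS = V_D − V_S = 1.89 − 1.7 = 0.19 V.
V_ov = V_GS − V_t = 1.93 − 0.51 = 1.42 V.
Since V_DS = 0.19 V < V_ov = 1.42 V, the device is in the triode region.
I_D = k_n [V_ov · V_DS − ½ V_DS²] = 2.7 × [1.42 × 0.19 − 0.5 × 0.19²] = 0.68 mA.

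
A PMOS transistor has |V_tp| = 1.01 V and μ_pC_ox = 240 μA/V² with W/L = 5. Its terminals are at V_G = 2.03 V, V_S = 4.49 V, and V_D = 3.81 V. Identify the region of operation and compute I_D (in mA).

Triode; I_D = 0.906 mA

V_SG = V_S − V_G = 4.49 − 2.03 = 2.46 V; V_SD = V_S − V_D = 4.49 − 3.81 = 0.68 V.
k_p = μ_pC_ox · (W/L) = 1.2 mA/V².
V_ov = V_SG − |V_tp| = 2.46 − 1.01 = 1.45 V.
Since V_SD = 0.68 V < V_ov = 1.45 V, the device is in the triode region.
I_D = k_p [V_ov · V_SD − ½ V_SD²] = 1.2 × [1.45 × 0.68 − 0.5 × 0.68²] = 0.906 mA.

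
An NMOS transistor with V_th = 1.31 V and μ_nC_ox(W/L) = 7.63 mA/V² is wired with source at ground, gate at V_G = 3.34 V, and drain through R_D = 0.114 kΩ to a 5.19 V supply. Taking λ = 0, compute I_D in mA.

I_D = 15.7 mA

V_GS = V_G = 3.34 V, so V_ov = 3.34 − 1.31 = 2.03 V.
Assume saturation: I_D = ½ k_n V_ov² = 0.5 × 7.63 × 2.03² = 15.7 mA, giving V_DS = V_DD − I_D R_D = 5.19 − 15.7 × 0.114 = 3.4 V.
V_DS = 3.4 V ≥ V_ov = 2.03 V, confirming saturation.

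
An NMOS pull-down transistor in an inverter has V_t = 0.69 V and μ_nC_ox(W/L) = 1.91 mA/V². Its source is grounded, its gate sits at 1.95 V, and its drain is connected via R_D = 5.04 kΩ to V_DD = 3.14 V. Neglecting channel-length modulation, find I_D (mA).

V_GS = V_G = 1.95 V, so V_ov = 1.95 − 0.69 = 1.26 V.
Assume saturation: I_D = ½ k_n V_ov² = 0.5 × 1.91 × 1.26² = 1.52 mA, giving V_DS = V_DD − I_D R_D = 3.14 − 1.52 × 5.04 = -4.5 V.
But -4.5 V < V_ov = 1.26 V, so the device is actually in triode.
In triode I_D = k_n[V_ov V_DS − ½ V_DS²] and I_D = (V_DD − V_DS)/R_D. Equating: 4.81 V_DS² − 13.13 V_DS + 3.14 = 0, giving V_DS = 0.265 V (the root below V_ov).
I_D = (3.14 − 0.265) / 5.04 = 0.57 mA.

I_D = 0.570 mA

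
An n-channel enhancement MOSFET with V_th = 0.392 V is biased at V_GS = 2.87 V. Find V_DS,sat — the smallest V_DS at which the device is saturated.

The boundary between triode and saturation is V_DS = V_GS − V_th = V_ov.
V_ov = 2.87 − 0.392 = 2.48 V.

V_DS,sat = 2.48 V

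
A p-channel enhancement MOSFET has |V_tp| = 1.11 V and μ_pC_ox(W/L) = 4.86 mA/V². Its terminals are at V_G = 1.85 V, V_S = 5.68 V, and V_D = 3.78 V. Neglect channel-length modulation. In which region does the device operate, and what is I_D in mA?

V_SG = V_S − V_G = 5.68 − 1.85 = 3.83 V; V_SD = V_S − V_D = 5.68 − 3.78 = 1.9 V.
V_ov = V_SG − |V_tp| = 3.83 − 1.11 = 2.72 V.
Since V_SD = 1.9 V < V_ov = 2.72 V, the device is in the triode region.
I_D = k_p [V_ov · V_SD − ½ V_SD²] = 4.86 × [2.72 × 1.9 − 0.5 × 1.9²] = 16.3 mA.

Triode; I_D = 16.3 mA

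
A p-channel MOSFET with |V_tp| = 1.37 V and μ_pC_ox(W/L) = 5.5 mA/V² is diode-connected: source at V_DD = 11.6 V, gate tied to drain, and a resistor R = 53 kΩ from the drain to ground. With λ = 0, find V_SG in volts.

V_SG = 1.63 V

With gate tied to drain, V_SG = V_SD ≥ V_SG − |V_tp|, so the device is in saturation.
KCL at the drain: ½ k_p (V_SG − |V_tp|)² = (V_DD − V_SG)/R.
Let x = V_SG − 1.37. Then 146 x² + x − 10.23 = 0, giving x = 0.262 V (positive root), so V_SG = 1.63 V.
I_D = (V_DD − V_SG)/R = (11.6 − 1.63) / 53 = 0.188 mA.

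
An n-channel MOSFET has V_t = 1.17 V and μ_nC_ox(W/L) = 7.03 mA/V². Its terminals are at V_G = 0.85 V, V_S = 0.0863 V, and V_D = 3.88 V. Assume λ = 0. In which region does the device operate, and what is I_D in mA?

V_GS = V_G − V_S = 0.85 − 0.0863 = 0.764 V; V_DS = V_D − V_S = 3.88 − 0.0863 = 3.79 V.
V_GS = 0.764 V < V_t = 1.17 V, so the transistor is in cutoff.

Cutoff; I_D = 0 mA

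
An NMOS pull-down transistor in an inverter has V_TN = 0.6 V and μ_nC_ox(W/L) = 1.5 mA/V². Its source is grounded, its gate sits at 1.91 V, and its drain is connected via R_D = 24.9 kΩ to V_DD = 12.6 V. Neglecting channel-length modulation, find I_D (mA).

V_GS = V_G = 1.91 V, so V_ov = 1.91 − 0.6 = 1.31 V.
Assume saturation: I_D = ½ k_n V_ov² = 0.5 × 1.5 × 1.31² = 1.29 mA, giving V_DS = V_DD − I_D R_D = 12.6 − 1.29 × 24.9 = -19.4 V.
But -19.4 V < V_ov = 1.31 V, so the device is actually in triode.
In triode I_D = k_n[V_ov V_DS − ½ V_DS²] and I_D = (V_DD − V_DS)/R_D. Equating: 18.7 V_DS² − 49.93 V_DS + 12.6 = 0, giving V_DS = 0.282 V (the root below V_ov).
I_D = (12.6 − 0.282) / 24.9 = 0.495 mA.

I_D = 0.495 mA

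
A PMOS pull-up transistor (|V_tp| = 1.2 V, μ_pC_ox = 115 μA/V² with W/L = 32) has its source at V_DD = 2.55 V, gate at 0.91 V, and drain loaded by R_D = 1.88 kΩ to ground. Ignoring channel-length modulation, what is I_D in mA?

I_D = 0.356 mA

V_SG = V_DD − V_G = 2.55 − 0.91 = 1.64 V, so V_ov = 1.64 − 1.2 = 0.44 V.
k_p = μ_pC_ox · (W/L) = 3.68 mA/V².
Assume saturation: I_D = ½ k_p V_ov² = 0.5 × 3.68 × 0.44² = 0.356 mA, giving V_SD = V_DD − I_D R_D = 2.55 − 0.356 × 1.88 = 1.88 V.
V_SD = 1.88 V ≥ V_ov = 0.44 V, confirming saturation.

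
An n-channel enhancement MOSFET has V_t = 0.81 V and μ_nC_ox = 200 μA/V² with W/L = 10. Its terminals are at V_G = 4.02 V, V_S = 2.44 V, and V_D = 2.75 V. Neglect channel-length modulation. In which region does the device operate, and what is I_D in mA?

V_GS = V_G − V_S = 4.02 − 2.44 = 1.58 V; V_DS = V_D − V_S = 2.75 − 2.44 = 0.31 V.
k_n = μ_nC_ox · (W/L) = 2 mA/V².
V_ov = V_GS − V_t = 1.58 − 0.81 = 0.77 V.
Since V_DS = 0.31 V < V_ov = 0.77 V, the device is in the triode region.
I_D = k_n [V_ov · V_DS − ½ V_DS²] = 2 × [0.77 × 0.31 − 0.5 × 0.31²] = 0.381 mA.

Triode; I_D = 0.381 mA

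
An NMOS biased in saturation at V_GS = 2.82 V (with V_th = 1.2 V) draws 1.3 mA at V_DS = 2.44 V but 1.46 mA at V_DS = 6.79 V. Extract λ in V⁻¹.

With V_GS fixed, I_D ∝ (1 + λ V_DS) in saturation, so I_D2/I_D1 = (1 + λ V_DS2)/(1 + λ V_DS1).
1.46/1.3 = 1.123 = (1 + 6.79 λ)/(1 + 2.44 λ).
Solving: λ (I_D1 V_DS2 − I_D2 V_DS1) = I_D2 − I_D1, so λ = (1.46 − 1.3) / (1.3 × 6.79 − 1.46 × 2.44) = 0.16 / 5.26 = 0.0304 V⁻¹.

λ = 0.0304 V⁻¹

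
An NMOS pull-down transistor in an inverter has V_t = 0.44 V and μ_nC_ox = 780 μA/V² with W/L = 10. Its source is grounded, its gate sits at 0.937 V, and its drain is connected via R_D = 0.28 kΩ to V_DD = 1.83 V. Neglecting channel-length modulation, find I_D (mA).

I_D = 0.963 mA

V_GS = V_G = 0.937 V, so V_ov = 0.937 − 0.44 = 0.497 V.
k_n = μ_nC_ox · (W/L) = 7.8 mA/V².
Assume saturation: I_D = ½ k_n V_ov² = 0.5 × 7.8 × 0.497² = 0.963 mA, giving V_DS = V_DD − I_D R_D = 1.83 − 0.963 × 0.28 = 1.56 V.
V_DS = 1.56 V ≥ V_ov = 0.497 V, confirming saturation.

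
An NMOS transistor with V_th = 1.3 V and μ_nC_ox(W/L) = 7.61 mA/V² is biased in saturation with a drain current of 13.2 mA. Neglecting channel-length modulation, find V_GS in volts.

In saturation I_D = ½ k_n (V_GS − V_th)², so V_GS − V_th = √(2 I_D / k_n) = √(2 × 13.2 / 7.61) = 1.86 V.
V_GS = 1.3 + 1.86 = 3.16 V.

V_GS = 3.16 V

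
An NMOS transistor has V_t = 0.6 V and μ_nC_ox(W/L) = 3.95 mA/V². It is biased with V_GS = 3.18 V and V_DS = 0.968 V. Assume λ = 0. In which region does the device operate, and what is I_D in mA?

Triode; I_D = 8.01 mA

V_ov = V_GS − V_t = 3.18 − 0.6 = 2.58 V.
Since V_DS = 0.968 V < V_ov = 2.58 V, the device is in the triode region.
I_D = k_n [V_ov · V_DS − ½ V_DS²] = 3.95 × [2.58 × 0.968 − 0.5 × 0.968²] = 8.01 mA.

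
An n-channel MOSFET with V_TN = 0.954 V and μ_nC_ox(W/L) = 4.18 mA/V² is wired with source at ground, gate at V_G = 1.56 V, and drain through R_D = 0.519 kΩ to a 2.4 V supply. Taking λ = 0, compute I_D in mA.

V_GS = V_G = 1.56 V, so V_ov = 1.56 − 0.954 = 0.606 V.
Assume saturation: I_D = ½ k_n V_ov² = 0.5 × 4.18 × 0.606² = 0.768 mA, giving V_DS = V_DD − I_D R_D = 2.4 − 0.768 × 0.519 = 2 V.
V_DS = 2 V ≥ V_ov = 0.606 V, confirming saturation.

I_D = 0.768 mA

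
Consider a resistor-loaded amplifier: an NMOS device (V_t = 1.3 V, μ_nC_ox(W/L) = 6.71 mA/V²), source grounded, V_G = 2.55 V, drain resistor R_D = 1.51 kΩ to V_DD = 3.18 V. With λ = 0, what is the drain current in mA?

V_GS = V_G = 2.55 V, so V_ov = 2.55 − 1.3 = 1.25 V.
Assume saturation: I_D = ½ k_n V_ov² = 0.5 × 6.71 × 1.25² = 5.24 mA, giving V_DS = V_DD − I_D R_D = 3.18 − 5.24 × 1.51 = -4.74 V.
But -4.74 V < V_ov = 1.25 V, so the device is actually in triode.
In triode I_D = k_n[V_ov V_DS − ½ V_DS²] and I_D = (V_DD − V_DS)/R_D. Equating: 5.07 V_DS² − 13.67 V_DS + 3.18 = 0, giving V_DS = 0.257 V (the root below V_ov).
I_D = (3.18 − 0.257) / 1.51 = 1.94 mA.

I_D = 1.94 mA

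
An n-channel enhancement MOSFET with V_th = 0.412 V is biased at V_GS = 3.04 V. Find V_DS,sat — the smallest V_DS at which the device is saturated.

V_DS,sat = 2.63 V

The boundary between triode and saturation is V_DS = V_GS − V_th = V_ov.
V_ov = 3.04 − 0.412 = 2.63 V.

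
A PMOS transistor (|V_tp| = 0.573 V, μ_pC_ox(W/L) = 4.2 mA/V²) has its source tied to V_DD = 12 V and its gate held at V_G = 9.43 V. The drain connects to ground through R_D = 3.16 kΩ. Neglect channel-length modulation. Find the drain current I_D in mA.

V_SG = V_DD − V_G = 12 − 9.43 = 2.57 V, so V_ov = 2.57 − 0.573 = 2 V.
Assume saturation: I_D = ½ k_p V_ov² = 0.5 × 4.2 × 2² = 8.37 mA, giving V_SD = V_DD − I_D R_D = 12 − 8.37 × 3.16 = -14.5 V.
But -14.5 V < V_ov = 2 V, so the device is actually in triode.
In triode I_D = k_p[V_ov V_SD − ½ V_SD²] and I_D = (V_DD − V_SD)/R_D. Equating: 6.64 V_SD² − 27.5 V_SD + 12 = 0, giving V_SD = 0.496 V (the root below V_ov).
I_D = (12 − 0.496) / 3.16 = 3.64 mA.

I_D = 3.64 mA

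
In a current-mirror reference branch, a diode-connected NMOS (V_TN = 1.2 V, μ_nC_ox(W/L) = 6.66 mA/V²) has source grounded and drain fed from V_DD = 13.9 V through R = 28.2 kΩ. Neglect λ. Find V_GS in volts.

With gate tied to drain, V_GS = V_DS ≥ V_GS − V_TN, so the device is in saturation.
KCL at the drain: ½ k_n (V_GS − V_TN)² = (V_DD − V_GS)/R.
Let x = V_GS − 1.2. Then 93.9 x² + x − 12.7 = 0, giving x = 0.362 V (positive root), so V_GS = 1.56 V.
I_D = (V_DD − V_GS)/R = (13.9 − 1.56) / 28.2 = 0.438 mA.

V_GS = 1.56 V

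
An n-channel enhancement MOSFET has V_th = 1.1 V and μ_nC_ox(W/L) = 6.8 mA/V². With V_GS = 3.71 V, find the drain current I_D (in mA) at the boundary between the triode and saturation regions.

At the boundary V_DS = V_ov = V_GS − V_th = 3.71 − 1.1 = 2.61 V.
I_D = ½ k_n V_ov² = 0.5 × 6.8 × 2.61² = 23.2 mA.

I_D = 23.2 mA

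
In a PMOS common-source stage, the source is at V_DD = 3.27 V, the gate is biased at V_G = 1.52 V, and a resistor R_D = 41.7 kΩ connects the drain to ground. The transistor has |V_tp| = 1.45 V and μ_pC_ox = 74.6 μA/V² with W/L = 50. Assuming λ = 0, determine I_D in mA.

V_SG = V_DD − V_G = 3.27 − 1.52 = 1.75 V, so V_ov = 1.75 − 1.45 = 0.3 V.
k_p = μ_pC_ox · (W/L) = 3.73 mA/V².
Assume saturation: I_D = ½ k_p V_ov² = 0.5 × 3.73 × 0.3² = 0.168 mA, giving V_SD = V_DD − I_D R_D = 3.27 − 0.168 × 41.7 = -3.73 V.
But -3.73 V < V_ov = 0.3 V, so the device is actually in triode.
In triode I_D = k_p[V_ov V_SD − ½ V_SD²] and I_D = (V_DD − V_SD)/R_D. Equating: 77.8 V_SD² − 47.66 V_SD + 3.27 = 0, giving V_SD = 0.0787 V (the root below V_ov).
I_D = (3.27 − 0.0787) / 41.7 = 0.0765 mA.

I_D = 0.0765 mA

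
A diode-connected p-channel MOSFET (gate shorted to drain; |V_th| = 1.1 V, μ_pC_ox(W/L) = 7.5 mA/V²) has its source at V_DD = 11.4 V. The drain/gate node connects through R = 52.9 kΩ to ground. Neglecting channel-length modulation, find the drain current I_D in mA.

I_D = 0.190 mA

With gate tied to drain, V_SG = V_SD ≥ V_SG − |V_th|, so the device is in saturation.
KCL at the drain: ½ k_p (V_SG − |V_th|)² = (V_DD − V_SG)/R.
Let x = V_SG − 1.1. Then 198 x² + x − 10.3 = 0, giving x = 0.225 V (positive root), so V_SG = 1.33 V.
I_D = (V_DD − V_SG)/R = (11.4 − 1.33) / 52.9 = 0.19 mA.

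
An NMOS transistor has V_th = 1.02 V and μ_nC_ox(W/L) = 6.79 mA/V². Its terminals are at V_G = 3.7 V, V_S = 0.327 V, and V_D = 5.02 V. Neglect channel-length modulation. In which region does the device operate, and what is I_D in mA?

V_GS = V_G − V_S = 3.7 − 0.327 = 3.37 V; V_DS = V_D − V_S = 5.02 − 0.327 = 4.69 V.
V_ov = V_GS − V_th = 3.37 − 1.02 = 2.35 V.
Since V_DS = 4.69 V ≥ V_ov = 2.35 V, the device is in saturation.
I_D = ½ k_n V_ov² = 0.5 × 6.79 × 2.35² = 18.8 mA.

Saturation; I_D = 18.8 mA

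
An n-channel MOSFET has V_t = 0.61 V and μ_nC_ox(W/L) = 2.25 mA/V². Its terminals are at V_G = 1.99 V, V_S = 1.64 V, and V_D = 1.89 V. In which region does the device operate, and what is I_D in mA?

V_GS = V_G − V_S = 1.99 − 1.64 = 0.35 V; V_DS = V_D − V_S = 1.89 − 1.64 = 0.25 V.
V_GS = 0.35 V < V_t = 0.61 V, so the transistor is in cutoff.

Cutoff; I_D = 0 mA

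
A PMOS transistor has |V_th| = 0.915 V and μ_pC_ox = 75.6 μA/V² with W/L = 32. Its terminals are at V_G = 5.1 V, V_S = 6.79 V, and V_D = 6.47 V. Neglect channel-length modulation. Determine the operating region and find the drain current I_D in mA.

Triode; I_D = 0.476 mA

V_SG = V_S − V_G = 6.79 − 5.1 = 1.69 V; V_SD = V_S − V_D = 6.79 − 6.47 = 0.32 V.
k_p = μ_pC_ox · (W/L) = 2.419 mA/V².
V_ov = V_SG − |V_th| = 1.69 − 0.915 = 0.775 V.
Since V_SD = 0.32 V < V_ov = 0.775 V, the device is in the triode region.
I_D = k_p [V_ov · V_SD − ½ V_SD²] = 2.419 × [0.775 × 0.32 − 0.5 × 0.32²] = 0.476 mA.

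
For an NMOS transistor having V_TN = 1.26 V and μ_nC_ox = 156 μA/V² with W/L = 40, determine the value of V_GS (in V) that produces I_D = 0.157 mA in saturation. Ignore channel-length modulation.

V_GS = 1.48 V

k_n = μ_nC_ox · (W/L) = 6.24 mA/V².
In saturation I_D = ½ k_n (V_GS − V_TN)², so V_GS − V_TN = √(2 I_D / k_n) = √(2 × 0.157 / 6.24) = 0.224 V.
V_GS = 1.26 + 0.224 = 1.48 V.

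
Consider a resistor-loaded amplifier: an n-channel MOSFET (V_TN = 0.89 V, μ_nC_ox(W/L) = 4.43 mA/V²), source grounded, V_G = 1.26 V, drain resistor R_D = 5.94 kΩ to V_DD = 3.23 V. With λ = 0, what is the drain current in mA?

I_D = 0.303 mA

V_GS = V_G = 1.26 V, so V_ov = 1.26 − 0.89 = 0.37 V.
Assume saturation: I_D = ½ k_n V_ov² = 0.5 × 4.43 × 0.37² = 0.303 mA, giving V_DS = V_DD − I_D R_D = 3.23 − 0.303 × 5.94 = 1.43 V.
V_DS = 1.43 V ≥ V_ov = 0.37 V, confirming saturation.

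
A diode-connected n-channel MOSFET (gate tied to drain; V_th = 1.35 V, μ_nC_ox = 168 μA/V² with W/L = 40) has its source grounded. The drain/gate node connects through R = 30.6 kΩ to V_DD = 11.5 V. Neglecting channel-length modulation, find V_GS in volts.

With gate tied to drain, V_GS = V_DS ≥ V_GS − V_th, so the device is in saturation.
k_n = μ_nC_ox · (W/L) = 6.72 mA/V².
KCL at the drain: ½ k_n (V_GS − V_th)² = (V_DD − V_GS)/R.
Let x = V_GS − 1.35. Then 103 x² + x − 10.15 = 0, giving x = 0.309 V (positive root), so V_GS = 1.66 V.
I_D = (V_DD − V_GS)/R = (11.5 − 1.66) / 30.6 = 0.322 mA.

V_GS = 1.66 V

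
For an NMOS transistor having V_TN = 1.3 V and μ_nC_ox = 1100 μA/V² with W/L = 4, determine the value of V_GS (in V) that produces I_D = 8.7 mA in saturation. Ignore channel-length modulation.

V_GS = 3.29 V

k_n = μ_nC_ox · (W/L) = 4.4 mA/V².
In saturation I_D = ½ k_n (V_GS − V_TN)², so V_GS − V_TN = √(2 I_D / k_n) = √(2 × 8.7 / 4.4) = 1.99 V.
V_GS = 1.3 + 1.99 = 3.29 V.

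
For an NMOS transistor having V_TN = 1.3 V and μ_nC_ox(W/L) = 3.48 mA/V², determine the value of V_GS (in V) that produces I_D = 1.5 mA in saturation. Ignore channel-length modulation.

In saturation I_D = ½ k_n (V_GS − V_TN)², so V_GS − V_TN = √(2 I_D / k_n) = √(2 × 1.5 / 3.48) = 0.928 V.
V_GS = 1.3 + 0.928 = 2.23 V.

V_GS = 2.23 V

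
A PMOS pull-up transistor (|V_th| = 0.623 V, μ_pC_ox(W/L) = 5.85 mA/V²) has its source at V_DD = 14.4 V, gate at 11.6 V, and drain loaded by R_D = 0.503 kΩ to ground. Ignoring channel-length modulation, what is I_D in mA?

I_D = 13.9 mA

V_SG = V_DD − V_G = 14.4 − 11.6 = 2.8 V, so V_ov = 2.8 − 0.623 = 2.18 V.
Assume saturation: I_D = ½ k_p V_ov² = 0.5 × 5.85 × 2.18² = 13.9 mA, giving V_SD = V_DD − I_D R_D = 14.4 − 13.9 × 0.503 = 7.43 V.
V_SD = 7.43 V ≥ V_ov = 2.18 V, confirming saturation.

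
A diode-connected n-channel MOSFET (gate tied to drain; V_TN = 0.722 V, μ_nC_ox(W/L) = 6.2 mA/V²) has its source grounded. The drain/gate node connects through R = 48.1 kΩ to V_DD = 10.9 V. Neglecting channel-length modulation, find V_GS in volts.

With gate tied to drain, V_GS = V_DS ≥ V_GS − V_TN, so the device is in saturation.
KCL at the drain: ½ k_n (V_GS − V_TN)² = (V_DD − V_GS)/R.
Let x = V_GS − 0.722. Then 149 x² + x − 10.18 = 0, giving x = 0.258 V (positive root), so V_GS = 0.98 V.
I_D = (V_DD − V_GS)/R = (10.9 − 0.98) / 48.1 = 0.206 mA.

V_GS = 0.980 V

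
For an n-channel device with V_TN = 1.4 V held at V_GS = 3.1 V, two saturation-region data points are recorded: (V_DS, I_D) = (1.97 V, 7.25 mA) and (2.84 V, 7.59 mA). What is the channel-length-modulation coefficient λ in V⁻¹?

With V_GS fixed, I_D ∝ (1 + λ V_DS) in saturation, so I_D2/I_D1 = (1 + λ V_DS2)/(1 + λ V_DS1).
7.59/7.25 = 1.047 = (1 + 2.84 λ)/(1 + 1.97 λ).
Solving: λ (I_D1 V_DS2 − I_D2 V_DS1) = I_D2 − I_D1, so λ = (7.59 − 7.25) / (7.25 × 2.84 − 7.59 × 1.97) = 0.34 / 5.64 = 0.0603 V⁻¹.

λ = 0.0603 V⁻¹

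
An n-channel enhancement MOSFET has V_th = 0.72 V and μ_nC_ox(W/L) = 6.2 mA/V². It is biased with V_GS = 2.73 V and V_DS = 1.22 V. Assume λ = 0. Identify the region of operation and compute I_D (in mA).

Triode; I_D = 10.6 mA

V_ov = V_GS − V_th = 2.73 − 0.72 = 2.01 V.
Since V_DS = 1.22 V < V_ov = 2.01 V, the device is in the triode region.
I_D = k_n [V_ov · V_DS − ½ V_DS²] = 6.2 × [2.01 × 1.22 − 0.5 × 1.22²] = 10.6 mA.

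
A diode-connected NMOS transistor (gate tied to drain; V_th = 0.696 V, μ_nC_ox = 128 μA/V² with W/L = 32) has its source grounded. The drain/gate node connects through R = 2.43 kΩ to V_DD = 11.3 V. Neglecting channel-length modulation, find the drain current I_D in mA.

With gate tied to drain, V_GS = V_DS ≥ V_GS − V_th, so the device is in saturation.
k_n = μ_nC_ox · (W/L) = 4.096 mA/V².
KCL at the drain: ½ k_n (V_GS − V_th)² = (V_DD − V_GS)/R.
Let x = V_GS − 0.696. Then 4.98 x² + x − 10.6 = 0, giving x = 1.36 V (positive root), so V_GS = 2.06 V.
I_D = (V_DD − V_GS)/R = (11.3 − 2.06) / 2.43 = 3.8 mA.

I_D = 3.80 mA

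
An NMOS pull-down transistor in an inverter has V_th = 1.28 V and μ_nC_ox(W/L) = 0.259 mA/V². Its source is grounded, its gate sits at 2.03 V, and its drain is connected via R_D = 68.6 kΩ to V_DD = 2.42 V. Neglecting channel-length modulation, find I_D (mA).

I_D = 0.0325 mA

V_GS = V_G = 2.03 V, so V_ov = 2.03 − 1.28 = 0.75 V.
Assume saturation: I_D = ½ k_n V_ov² = 0.5 × 0.259 × 0.75² = 0.0728 mA, giving V_DS = V_DD − I_D R_D = 2.42 − 0.0728 × 68.6 = -2.58 V.
But -2.58 V < V_ov = 0.75 V, so the device is actually in triode.
In triode I_D = k_n[V_ov V_DS − ½ V_DS²] and I_D = (V_DD − V_DS)/R_D. Equating: 8.88 V_DS² − 14.33 V_DS + 2.42 = 0, giving V_DS = 0.192 V (the root below V_ov).
I_D = (2.42 − 0.192) / 68.6 = 0.0325 mA.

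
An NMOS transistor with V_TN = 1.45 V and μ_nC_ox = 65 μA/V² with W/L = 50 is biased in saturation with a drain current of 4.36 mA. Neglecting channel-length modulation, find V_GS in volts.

k_n = μ_nC_ox · (W/L) = 3.25 mA/V².
In saturation I_D = ½ k_n (V_GS − V_TN)², so V_GS − V_TN = √(2 I_D / k_n) = √(2 × 4.36 / 3.25) = 1.64 V.
V_GS = 1.45 + 1.64 = 3.09 V.

V_GS = 3.09 V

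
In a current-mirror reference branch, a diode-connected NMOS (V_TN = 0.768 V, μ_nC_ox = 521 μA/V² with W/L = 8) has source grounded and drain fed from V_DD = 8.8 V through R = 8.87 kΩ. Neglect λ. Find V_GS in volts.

V_GS = 1.40 V

With gate tied to drain, V_GS = V_DS ≥ V_GS − V_TN, so the device is in saturation.
k_n = μ_nC_ox · (W/L) = 4.168 mA/V².
KCL at the drain: ½ k_n (V_GS − V_TN)² = (V_DD − V_GS)/R.
Let x = V_GS − 0.768. Then 18.5 x² + x − 8.032 = 0, giving x = 0.633 V (positive root), so V_GS = 1.4 V.
I_D = (V_DD − V_GS)/R = (8.8 − 1.4) / 8.87 = 0.834 mA.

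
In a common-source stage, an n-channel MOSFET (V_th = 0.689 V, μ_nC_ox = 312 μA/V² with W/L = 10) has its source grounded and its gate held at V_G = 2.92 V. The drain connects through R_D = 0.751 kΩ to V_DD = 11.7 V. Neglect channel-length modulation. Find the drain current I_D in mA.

V_GS = V_G = 2.92 V, so V_ov = 2.92 − 0.689 = 2.23 V.
k_n = μ_nC_ox · (W/L) = 3.12 mA/V².
Assume saturation: I_D = ½ k_n V_ov² = 0.5 × 3.12 × 2.23² = 7.76 mA, giving V_DS = V_DD − I_D R_D = 11.7 − 7.76 × 0.751 = 5.87 V.
V_DS = 5.87 V ≥ V_ov = 2.23 V, confirming saturation.

I_D = 7.76 mA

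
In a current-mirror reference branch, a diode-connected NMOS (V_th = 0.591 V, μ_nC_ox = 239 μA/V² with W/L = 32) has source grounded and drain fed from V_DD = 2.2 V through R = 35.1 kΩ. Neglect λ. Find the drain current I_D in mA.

I_D = 0.0428 mA

With gate tied to drain, V_GS = V_DS ≥ V_GS − V_th, so the device is in saturation.
k_n = μ_nC_ox · (W/L) = 7.648 mA/V².
KCL at the drain: ½ k_n (V_GS − V_th)² = (V_DD − V_GS)/R.
Let x = V_GS − 0.591. Then 134 x² + x − 1.609 = 0, giving x = 0.106 V (positive root), so V_GS = 0.697 V.
I_D = (V_DD − V_GS)/R = (2.2 − 0.697) / 35.1 = 0.0428 mA.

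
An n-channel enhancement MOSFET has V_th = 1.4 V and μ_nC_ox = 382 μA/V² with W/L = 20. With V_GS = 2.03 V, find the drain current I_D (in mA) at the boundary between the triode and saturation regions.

I_D = 1.52 mA

At the boundary V_DS = V_ov = V_GS − V_th = 2.03 − 1.4 = 0.63 V.
k_n = μ_nC_ox · (W/L) = 7.64 mA/V².
I_D = ½ k_n V_ov² = 0.5 × 7.64 × 0.63² = 1.52 mA.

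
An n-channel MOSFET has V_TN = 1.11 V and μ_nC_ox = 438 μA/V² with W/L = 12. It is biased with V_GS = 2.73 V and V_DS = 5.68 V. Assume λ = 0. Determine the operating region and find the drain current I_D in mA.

Saturation; I_D = 6.90 mA

k_n = μ_nC_ox · (W/L) = 5.256 mA/V².
V_ov = V_GS − V_TN = 2.73 − 1.11 = 1.62 V.
Since V_DS = 5.68 V ≥ V_ov = 1.62 V, the device is in saturation.
I_D = ½ k_n V_ov² = 0.5 × 5.256 × 1.62² = 6.9 mA.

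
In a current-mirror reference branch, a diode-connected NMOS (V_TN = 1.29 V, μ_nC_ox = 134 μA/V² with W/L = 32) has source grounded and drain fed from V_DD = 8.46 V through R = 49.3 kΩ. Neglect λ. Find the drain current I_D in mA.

With gate tied to drain, V_GS = V_DS ≥ V_GS − V_TN, so the device is in saturation.
k_n = μ_nC_ox · (W/L) = 4.288 mA/V².
KCL at the drain: ½ k_n (V_GS − V_TN)² = (V_DD − V_GS)/R.
Let x = V_GS − 1.29. Then 106 x² + x − 7.17 = 0, giving x = 0.256 V (positive root), so V_GS = 1.55 V.
I_D = (V_DD − V_GS)/R = (8.46 − 1.55) / 49.3 = 0.14 mA.

I_D = 0.140 mA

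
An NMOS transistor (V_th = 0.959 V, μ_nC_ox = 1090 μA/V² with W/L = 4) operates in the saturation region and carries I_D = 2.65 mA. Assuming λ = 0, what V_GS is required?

V_GS = 2.06 V

k_n = μ_nC_ox · (W/L) = 4.36 mA/V².
In saturation I_D = ½ k_n (V_GS − V_th)², so V_GS − V_th = √(2 I_D / k_n) = √(2 × 2.65 / 4.36) = 1.1 V.
V_GS = 0.959 + 1.1 = 2.06 V.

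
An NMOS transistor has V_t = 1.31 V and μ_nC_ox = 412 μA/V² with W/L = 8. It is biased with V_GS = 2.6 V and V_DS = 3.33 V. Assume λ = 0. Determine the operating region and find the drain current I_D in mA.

Saturation; I_D = 2.74 mA

k_n = μ_nC_ox · (W/L) = 3.296 mA/V².
V_ov = V_GS − V_t = 2.6 − 1.31 = 1.29 V.
Since V_DS = 3.33 V ≥ V_ov = 1.29 V, the device is in saturation.
I_D = ½ k_n V_ov² = 0.5 × 3.296 × 1.29² = 2.74 mA.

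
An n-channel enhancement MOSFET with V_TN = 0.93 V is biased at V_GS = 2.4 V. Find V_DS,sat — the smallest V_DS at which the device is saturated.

V_DS,sat = 1.47 V

The boundary between triode and saturation is V_DS = V_GS − V_TN = V_ov.
V_ov = 2.4 − 0.93 = 1.47 V.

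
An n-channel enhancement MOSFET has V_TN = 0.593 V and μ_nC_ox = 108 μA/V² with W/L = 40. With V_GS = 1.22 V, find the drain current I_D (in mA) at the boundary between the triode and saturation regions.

I_D = 0.849 mA

At the boundary V_DS = V_ov = V_GS − V_TN = 1.22 − 0.593 = 0.627 V.
k_n = μ_nC_ox · (W/L) = 4.32 mA/V².
I_D = ½ k_n V_ov² = 0.5 × 4.32 × 0.627² = 0.849 mA.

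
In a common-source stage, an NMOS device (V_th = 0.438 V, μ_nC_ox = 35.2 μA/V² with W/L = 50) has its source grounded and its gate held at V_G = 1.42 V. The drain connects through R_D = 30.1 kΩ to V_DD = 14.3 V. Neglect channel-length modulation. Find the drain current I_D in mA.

V_GS = V_G = 1.42 V, so V_ov = 1.42 − 0.438 = 0.982 V.
k_n = μ_nC_ox · (W/L) = 1.76 mA/V².
Assume saturation: I_D = ½ k_n V_ov² = 0.5 × 1.76 × 0.982² = 0.849 mA, giving V_DS = V_DD − I_D R_D = 14.3 − 0.849 × 30.1 = -11.2 V.
But -11.2 V < V_ov = 0.982 V, so the device is actually in triode.
In triode I_D = k_n[V_ov V_DS − ½ V_DS²] and I_D = (V_DD − V_DS)/R_D. Equating: 26.5 V_DS² − 53.02 V_DS + 14.3 = 0, giving V_DS = 0.321 V (the root below V_ov).
I_D = (14.3 − 0.321) / 30.1 = 0.464 mA.

I_D = 0.464 mA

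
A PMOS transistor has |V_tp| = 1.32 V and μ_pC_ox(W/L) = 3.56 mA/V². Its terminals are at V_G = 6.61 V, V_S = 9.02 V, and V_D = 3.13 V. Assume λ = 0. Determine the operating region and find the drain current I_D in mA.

V_SG = V_S − V_G = 9.02 − 6.61 = 2.41 V; V_SD = V_S − V_D = 9.02 − 3.13 = 5.89 V.
V_ov = V_SG − |V_tp| = 2.41 − 1.32 = 1.09 V.
Since V_SD = 5.89 V ≥ V_ov = 1.09 V, the device is in saturation.
I_D = ½ k_p V_ov² = 0.5 × 3.56 × 1.09² = 2.11 mA.

Saturation; I_D = 2.11 mA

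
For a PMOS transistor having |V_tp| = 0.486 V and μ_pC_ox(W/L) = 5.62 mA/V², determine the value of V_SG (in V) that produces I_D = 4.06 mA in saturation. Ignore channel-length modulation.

In saturation I_D = ½ k_p (V_SG − |V_tp|)², so V_SG − |V_tp| = √(2 I_D / k_p) = √(2 × 4.06 / 5.62) = 1.2 V.
V_SG = 0.486 + 1.2 = 1.69 V.

V_SG = 1.69 V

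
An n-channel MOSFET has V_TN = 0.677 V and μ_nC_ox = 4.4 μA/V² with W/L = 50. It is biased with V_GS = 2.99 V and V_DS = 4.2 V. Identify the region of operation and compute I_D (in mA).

k_n = μ_nC_ox · (W/L) = 0.22 mA/V².
V_ov = V_GS − V_TN = 2.99 − 0.677 = 2.31 V.
Since V_DS = 4.2 V ≥ V_ov = 2.31 V, the device is in saturation.
I_D = ½ k_n V_ov² = 0.5 × 0.22 × 2.31² = 0.588 mA.

Saturation; I_D = 0.588 mA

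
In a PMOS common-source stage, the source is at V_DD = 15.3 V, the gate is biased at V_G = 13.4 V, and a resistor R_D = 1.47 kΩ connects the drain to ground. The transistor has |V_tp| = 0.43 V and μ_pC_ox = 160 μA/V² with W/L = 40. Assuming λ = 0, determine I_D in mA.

V_SG = V_DD − V_G = 15.3 − 13.4 = 1.9 V, so V_ov = 1.9 − 0.43 = 1.47 V.
k_p = μ_pC_ox · (W/L) = 6.4 mA/V².
Assume saturation: I_D = ½ k_p V_ov² = 0.5 × 6.4 × 1.47² = 6.91 mA, giving V_SD = V_DD − I_D R_D = 15.3 − 6.91 × 1.47 = 5.14 V.
V_SD = 5.14 V ≥ V_ov = 1.47 V, confirming saturation.

I_D = 6.91 mA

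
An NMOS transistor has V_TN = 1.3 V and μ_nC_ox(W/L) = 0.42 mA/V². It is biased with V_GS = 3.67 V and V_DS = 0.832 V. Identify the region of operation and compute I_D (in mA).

V_ov = V_GS − V_TN = 3.67 − 1.3 = 2.37 V.
Since V_DS = 0.832 V < V_ov = 2.37 V, the device is in the triode region.
I_D = k_n [V_ov · V_DS − ½ V_DS²] = 0.42 × [2.37 × 0.832 − 0.5 × 0.832²] = 0.683 mA.

Triode; I_D = 0.683 mA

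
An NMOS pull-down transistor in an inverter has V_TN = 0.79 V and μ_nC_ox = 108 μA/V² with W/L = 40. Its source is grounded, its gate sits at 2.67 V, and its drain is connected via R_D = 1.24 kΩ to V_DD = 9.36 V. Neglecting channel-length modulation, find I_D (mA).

I_D = 6.59 mA

V_GS = V_G = 2.67 V, so V_ov = 2.67 − 0.79 = 1.88 V.
k_n = μ_nC_ox · (W/L) = 4.32 mA/V².
Assume saturation: I_D = ½ k_n V_ov² = 0.5 × 4.32 × 1.88² = 7.63 mA, giving V_DS = V_DD − I_D R_D = 9.36 − 7.63 × 1.24 = -0.107 V.
But -0.107 V < V_ov = 1.88 V, so the device is actually in triode.
In triode I_D = k_n[V_ov V_DS − ½ V_DS²] and I_D = (V_DD − V_DS)/R_D. Equating: 2.68 V_DS² − 11.07 V_DS + 9.36 = 0, giving V_DS = 1.19 V (the root below V_ov).
I_D = (9.36 − 1.19) / 1.24 = 6.59 mA.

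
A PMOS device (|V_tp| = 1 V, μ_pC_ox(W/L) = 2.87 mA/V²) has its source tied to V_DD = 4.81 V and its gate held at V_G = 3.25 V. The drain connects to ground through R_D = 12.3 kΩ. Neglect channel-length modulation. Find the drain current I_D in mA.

I_D = 0.365 mA

V_SG = V_DD − V_G = 4.81 − 3.25 = 1.56 V, so V_ov = 1.56 − 1 = 0.56 V.
Assume saturation: I_D = ½ k_p V_ov² = 0.5 × 2.87 × 0.56² = 0.45 mA, giving V_SD = V_DD − I_D R_D = 4.81 − 0.45 × 12.3 = -0.725 V.
But -0.725 V < V_ov = 0.56 V, so the device is actually in triode.
In triode I_D = k_p[V_ov V_SD − ½ V_SD²] and I_D = (V_DD − V_SD)/R_D. Equating: 17.7 V_SD² − 20.77 V_SD + 4.81 = 0, giving V_SD = 0.317 V (the root below V_ov).
I_D = (4.81 − 0.317) / 12.3 = 0.365 mA.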